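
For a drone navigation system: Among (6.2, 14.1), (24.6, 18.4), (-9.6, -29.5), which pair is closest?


d(P0,P1) = 18.8958, d(P0,P2) = 46.3746, d(P1,P2) = 58.8562
Closest: P0 and P1

Closest pair: (6.2, 14.1) and (24.6, 18.4), distance = 18.8958


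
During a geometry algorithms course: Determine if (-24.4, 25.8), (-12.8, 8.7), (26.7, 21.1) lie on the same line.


Cross product: ((-12.8)-(-24.4))*(21.1-25.8) - (8.7-25.8)*(26.7-(-24.4))
= 819.29

No, not collinear


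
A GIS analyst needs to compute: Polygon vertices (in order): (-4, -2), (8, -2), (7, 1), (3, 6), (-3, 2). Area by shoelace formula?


Shoelace sum: ((-4)*(-2) - 8*(-2)) + (8*1 - 7*(-2)) + (7*6 - 3*1) + (3*2 - (-3)*6) + ((-3)*(-2) - (-4)*2)
= 123
Area = |123|/2 = 61.5

61.5


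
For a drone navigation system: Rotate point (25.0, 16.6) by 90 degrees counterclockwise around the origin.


90° CCW: (x,y) -> (-y, x)
(25,16.6) -> (-16.6, 25)

(-16.6, 25)


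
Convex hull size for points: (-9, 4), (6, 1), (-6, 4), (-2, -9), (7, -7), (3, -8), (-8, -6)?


Convex hull vertices (CCW): (-9, 4), (-8, -6), (-2, -9), (3, -8), (7, -7), (6, 1), (-6, 4)
Count = 7

7


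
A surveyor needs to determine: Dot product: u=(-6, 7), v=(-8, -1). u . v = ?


u . v = u_x*v_x + u_y*v_y = (-6)*(-8) + 7*(-1)
= 48 + (-7) = 41

41


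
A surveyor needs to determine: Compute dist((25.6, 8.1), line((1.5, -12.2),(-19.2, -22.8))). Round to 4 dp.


|cross product| = 164.75
|line direction| = sqrt(540.85) = 23.2562
Distance = 164.75/sqrt(540.85) = 7.0841

7.0841


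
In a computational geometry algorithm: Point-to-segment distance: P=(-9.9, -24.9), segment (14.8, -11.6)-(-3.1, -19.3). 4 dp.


Project P onto AB: t = 1 (clamped to [0,1])
Closest point on segment: (-3.1, -19.3)
Distance: 8.8091

8.8091


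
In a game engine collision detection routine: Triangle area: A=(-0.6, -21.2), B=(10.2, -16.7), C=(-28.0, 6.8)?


Area = |x_A(y_B-y_C) + x_B(y_C-y_A) + x_C(y_A-y_B)|/2
= |14.1 + 285.6 + 126|/2
= 425.7/2 = 212.85

212.85


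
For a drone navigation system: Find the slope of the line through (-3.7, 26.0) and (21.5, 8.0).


slope = (y2-y1)/(x2-x1) = (8-26)/(21.5-(-3.7)) = (-18)/25.2 = -0.7143

-0.7143


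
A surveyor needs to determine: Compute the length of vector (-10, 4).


|u| = sqrt((-10)^2 + 4^2) = sqrt(116) = 10.7703

10.7703


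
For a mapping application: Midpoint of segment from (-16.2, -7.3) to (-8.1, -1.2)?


M = (((-16.2)+(-8.1))/2, ((-7.3)+(-1.2))/2)
= (-12.15, -4.25)

(-12.15, -4.25)


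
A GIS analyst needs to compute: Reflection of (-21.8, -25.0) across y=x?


Reflection over y=x: (x,y) -> (y,x)
(-21.8, -25) -> (-25, -21.8)

(-25, -21.8)


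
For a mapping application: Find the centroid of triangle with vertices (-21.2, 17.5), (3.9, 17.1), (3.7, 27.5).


Centroid = ((x_A+x_B+x_C)/3, (y_A+y_B+y_C)/3)
= (((-21.2)+3.9+3.7)/3, (17.5+17.1+27.5)/3)
= (-4.5333, 20.7)

(-4.5333, 20.7)


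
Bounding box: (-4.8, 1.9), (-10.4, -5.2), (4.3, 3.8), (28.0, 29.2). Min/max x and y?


x range: [-10.4, 28]
y range: [-5.2, 29.2]
Bounding box: (-10.4,-5.2) to (28,29.2)

(-10.4,-5.2) to (28,29.2)


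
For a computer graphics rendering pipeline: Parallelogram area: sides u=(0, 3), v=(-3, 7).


|u x v| = |0*7 - 3*(-3)|
= |0 - (-9)| = 9

9


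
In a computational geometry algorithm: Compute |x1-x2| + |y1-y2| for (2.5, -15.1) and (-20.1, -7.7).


|2.5-(-20.1)| + |(-15.1)-(-7.7)| = 22.6 + 7.4 = 30

30


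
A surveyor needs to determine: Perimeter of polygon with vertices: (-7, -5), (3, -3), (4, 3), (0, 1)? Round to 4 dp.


Sides: (-7, -5)->(3, -3): sqrt(104) = 10.198039, (3, -3)->(4, 3): sqrt(37) = 6.082763, (4, 3)->(0, 1): sqrt(20) = 4.472136, (0, 1)->(-7, -5): sqrt(85) = 9.219544
Sum = 29.972482
Perimeter = 29.9725

29.9725


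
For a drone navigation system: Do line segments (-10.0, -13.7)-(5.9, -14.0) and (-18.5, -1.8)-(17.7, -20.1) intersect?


Cross products: d1=-275.23, d2=4.88, d3=186.66, d4=-93.45
d1*d2 < 0 and d3*d4 < 0? yes

Yes, they intersect


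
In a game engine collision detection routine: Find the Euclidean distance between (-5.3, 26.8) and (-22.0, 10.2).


dx=-16.7, dy=-16.6
d^2 = (-16.7)^2 + (-16.6)^2 = 554.45
d = sqrt(554.45) = 23.5468

23.5468


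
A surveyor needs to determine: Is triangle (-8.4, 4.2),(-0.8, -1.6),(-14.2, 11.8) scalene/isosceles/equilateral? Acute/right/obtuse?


Side lengths squared: AB^2=91.4, BC^2=359.12, CA^2=91.4
Sorted: [91.4, 91.4, 359.12]
By sides: Isosceles, By angles: Obtuse

Isosceles, Obtuse


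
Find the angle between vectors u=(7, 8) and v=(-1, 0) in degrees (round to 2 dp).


u.v = -7, |u| = sqrt(113) = 10.6301, |v| = sqrt(1) = 1
cos(theta) = u.v/(|u||v|) = -7/sqrt(113) = -0.658505
theta = acos(-0.658505) = 131.19 degrees

131.19 degrees


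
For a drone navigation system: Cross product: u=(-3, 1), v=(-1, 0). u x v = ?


u x v = u_x*v_y - u_y*v_x = (-3)*0 - 1*(-1)
= 0 - (-1) = 1

1


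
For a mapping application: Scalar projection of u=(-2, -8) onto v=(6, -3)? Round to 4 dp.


u.v = 12, |v| = sqrt(45) = 6.7082
Scalar projection = u.v / |v| = 12 / sqrt(45) = 1.7889

1.7889


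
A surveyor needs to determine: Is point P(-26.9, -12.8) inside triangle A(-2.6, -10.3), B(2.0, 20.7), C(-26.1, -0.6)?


Cross products: AB x AP = 741.8, BC x BP = 325.78, CA x CP = -294.46
All same sign? no

No, outside


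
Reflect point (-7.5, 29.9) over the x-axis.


Reflection over x-axis: (x,y) -> (x,-y)
(-7.5, 29.9) -> (-7.5, -29.9)

(-7.5, -29.9)


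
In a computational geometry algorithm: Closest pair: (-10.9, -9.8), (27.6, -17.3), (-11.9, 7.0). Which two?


d(P0,P1) = 39.2237, d(P0,P2) = 16.8297, d(P1,P2) = 46.3761
Closest: P0 and P2

Closest pair: (-10.9, -9.8) and (-11.9, 7.0), distance = 16.8297


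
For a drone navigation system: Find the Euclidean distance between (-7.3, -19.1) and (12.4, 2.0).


dx=19.7, dy=21.1
d^2 = 19.7^2 + 21.1^2 = 833.3
d = sqrt(833.3) = 28.8669

28.8669


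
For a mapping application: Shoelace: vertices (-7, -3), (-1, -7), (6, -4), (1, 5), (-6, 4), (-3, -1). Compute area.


Shoelace sum: ((-7)*(-7) - (-1)*(-3)) + ((-1)*(-4) - 6*(-7)) + (6*5 - 1*(-4)) + (1*4 - (-6)*5) + ((-6)*(-1) - (-3)*4) + ((-3)*(-3) - (-7)*(-1))
= 180
Area = |180|/2 = 90

90


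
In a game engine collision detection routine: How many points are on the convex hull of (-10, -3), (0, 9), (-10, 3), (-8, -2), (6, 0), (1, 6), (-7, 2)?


Convex hull vertices (CCW): (-10, -3), (6, 0), (0, 9), (-10, 3)
Count = 4

4


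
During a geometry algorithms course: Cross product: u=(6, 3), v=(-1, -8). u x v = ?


u x v = u_x*v_y - u_y*v_x = 6*(-8) - 3*(-1)
= (-48) - (-3) = -45

-45


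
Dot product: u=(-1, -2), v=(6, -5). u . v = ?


u . v = u_x*v_x + u_y*v_y = (-1)*6 + (-2)*(-5)
= (-6) + 10 = 4

4


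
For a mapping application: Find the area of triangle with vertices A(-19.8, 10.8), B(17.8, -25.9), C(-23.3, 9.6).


Area = |x_A(y_B-y_C) + x_B(y_C-y_A) + x_C(y_A-y_B)|/2
= |702.9 + (-21.36) + (-855.11)|/2
= 173.57/2 = 86.785

86.785


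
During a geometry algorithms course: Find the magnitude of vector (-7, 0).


|u| = sqrt((-7)^2 + 0^2) = sqrt(49) = 7

7


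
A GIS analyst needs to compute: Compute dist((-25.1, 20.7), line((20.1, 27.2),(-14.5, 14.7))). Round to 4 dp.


|cross product| = 340.1
|line direction| = sqrt(1353.41) = 36.7887
Distance = 340.1/sqrt(1353.41) = 9.2447

9.2447


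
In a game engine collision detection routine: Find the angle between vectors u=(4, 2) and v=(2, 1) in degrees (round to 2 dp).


u.v = 10, |u| = sqrt(20) = 4.4721, |v| = sqrt(5) = 2.2361
cos(theta) = u.v/(|u||v|) = 10/sqrt(100) = 1
theta = acos(1) = 0 degrees

0 degrees


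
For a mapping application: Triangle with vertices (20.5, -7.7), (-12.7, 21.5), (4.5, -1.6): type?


Side lengths squared: AB^2=1954.88, BC^2=829.45, CA^2=293.21
Sorted: [293.21, 829.45, 1954.88]
By sides: Scalene, By angles: Obtuse

Scalene, Obtuse


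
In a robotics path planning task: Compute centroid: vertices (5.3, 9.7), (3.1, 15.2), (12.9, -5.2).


Centroid = ((x_A+x_B+x_C)/3, (y_A+y_B+y_C)/3)
= ((5.3+3.1+12.9)/3, (9.7+15.2+(-5.2))/3)
= (7.1, 6.5667)

(7.1, 6.5667)


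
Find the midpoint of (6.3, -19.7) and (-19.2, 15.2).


M = ((6.3+(-19.2))/2, ((-19.7)+15.2)/2)
= (-6.45, -2.25)

(-6.45, -2.25)


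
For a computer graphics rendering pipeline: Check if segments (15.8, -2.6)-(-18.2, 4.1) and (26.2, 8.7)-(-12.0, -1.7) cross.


Cross products: d1=323.5, d2=-286.04, d3=-453.88, d4=155.66
d1*d2 < 0 and d3*d4 < 0? yes

Yes, they intersect


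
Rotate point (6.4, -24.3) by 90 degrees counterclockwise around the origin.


90° CCW: (x,y) -> (-y, x)
(6.4,-24.3) -> (24.3, 6.4)

(24.3, 6.4)


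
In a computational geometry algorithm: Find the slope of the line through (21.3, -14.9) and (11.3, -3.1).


slope = (y2-y1)/(x2-x1) = ((-3.1)-(-14.9))/(11.3-21.3) = 11.8/(-10) = -1.18

-1.18


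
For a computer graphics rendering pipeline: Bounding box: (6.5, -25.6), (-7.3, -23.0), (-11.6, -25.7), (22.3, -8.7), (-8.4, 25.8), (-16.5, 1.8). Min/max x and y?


x range: [-16.5, 22.3]
y range: [-25.7, 25.8]
Bounding box: (-16.5,-25.7) to (22.3,25.8)

(-16.5,-25.7) to (22.3,25.8)


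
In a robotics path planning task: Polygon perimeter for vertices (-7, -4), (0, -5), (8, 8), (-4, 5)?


Sides: (-7, -4)->(0, -5): sqrt(50) = 7.071068, (0, -5)->(8, 8): sqrt(233) = 15.264338, (8, 8)->(-4, 5): sqrt(153) = 12.369317, (-4, 5)->(-7, -4): sqrt(90) = 9.486833
Sum = 44.191556
Perimeter = 44.1916

44.1916


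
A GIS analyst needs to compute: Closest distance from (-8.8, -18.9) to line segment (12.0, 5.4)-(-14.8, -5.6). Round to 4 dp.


Project P onto AB: t = 0.9827 (clamped to [0,1])
Closest point on segment: (-14.337, -5.4099)
Distance: 14.5822

14.5822


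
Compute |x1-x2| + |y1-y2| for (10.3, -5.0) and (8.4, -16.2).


|10.3-8.4| + |(-5)-(-16.2)| = 1.9 + 11.2 = 13.1

13.1


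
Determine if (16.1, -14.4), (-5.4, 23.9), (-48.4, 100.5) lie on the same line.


Cross product: ((-5.4)-16.1)*(100.5-(-14.4)) - (23.9-(-14.4))*((-48.4)-16.1)
= 0

Yes, collinear


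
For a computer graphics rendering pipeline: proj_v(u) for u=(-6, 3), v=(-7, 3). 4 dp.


u.v = 51, |v| = sqrt(58) = 7.6158
Scalar projection = u.v / |v| = 51 / sqrt(58) = 6.6966

6.6966


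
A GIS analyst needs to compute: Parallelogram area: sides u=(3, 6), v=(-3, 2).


|u x v| = |3*2 - 6*(-3)|
= |6 - (-18)| = 24

24


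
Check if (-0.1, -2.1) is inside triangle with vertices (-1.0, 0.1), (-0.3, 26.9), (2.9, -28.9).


Cross products: AB x AP = -25.66, BC x BP = -81.64, CA x CP = -17.52
All same sign? yes

Yes, inside


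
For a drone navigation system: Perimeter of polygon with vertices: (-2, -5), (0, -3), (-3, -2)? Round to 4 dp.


Sides: (-2, -5)->(0, -3): sqrt(8) = 2.828427, (0, -3)->(-3, -2): sqrt(10) = 3.162278, (-3, -2)->(-2, -5): sqrt(10) = 3.162278
Sum = 9.152983
Perimeter = 9.153

9.153


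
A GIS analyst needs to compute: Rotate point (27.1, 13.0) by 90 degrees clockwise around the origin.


90° CW: (x,y) -> (y, -x)
(27.1,13) -> (13, -27.1)

(13, -27.1)


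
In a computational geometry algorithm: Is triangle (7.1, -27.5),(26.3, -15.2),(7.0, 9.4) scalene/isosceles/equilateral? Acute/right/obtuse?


Side lengths squared: AB^2=519.93, BC^2=977.65, CA^2=1361.62
Sorted: [519.93, 977.65, 1361.62]
By sides: Scalene, By angles: Acute

Scalene, Acute


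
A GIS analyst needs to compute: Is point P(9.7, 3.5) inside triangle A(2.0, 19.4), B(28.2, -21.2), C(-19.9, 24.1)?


Cross products: AB x AP = -103.96, BC x BP = -350.02, CA x CP = -312.02
All same sign? yes

Yes, inside


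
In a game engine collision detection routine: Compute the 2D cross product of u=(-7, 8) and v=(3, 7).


u x v = u_x*v_y - u_y*v_x = (-7)*7 - 8*3
= (-49) - 24 = -73

-73


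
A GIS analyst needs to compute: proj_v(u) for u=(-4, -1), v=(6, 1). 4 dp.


u.v = -25, |v| = sqrt(37) = 6.0828
Scalar projection = u.v / |v| = -25 / sqrt(37) = -4.11

-4.11


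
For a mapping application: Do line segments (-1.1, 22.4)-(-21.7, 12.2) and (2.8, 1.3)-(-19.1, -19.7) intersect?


Cross products: d1=-543.99, d2=-753.21, d3=474.44, d4=683.66
d1*d2 < 0 and d3*d4 < 0? no

No, they don't intersect


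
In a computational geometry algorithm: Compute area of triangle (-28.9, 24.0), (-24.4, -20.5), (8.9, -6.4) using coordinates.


Area = |x_A(y_B-y_C) + x_B(y_C-y_A) + x_C(y_A-y_B)|/2
= |407.49 + 741.76 + 396.05|/2
= 1545.3/2 = 772.65

772.65


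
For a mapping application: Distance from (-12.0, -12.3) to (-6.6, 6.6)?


dx=5.4, dy=18.9
d^2 = 5.4^2 + 18.9^2 = 386.37
d = sqrt(386.37) = 19.6563

19.6563


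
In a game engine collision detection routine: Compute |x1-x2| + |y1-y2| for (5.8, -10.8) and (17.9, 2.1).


|5.8-17.9| + |(-10.8)-2.1| = 12.1 + 12.9 = 25

25


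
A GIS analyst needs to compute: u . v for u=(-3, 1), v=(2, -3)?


u . v = u_x*v_x + u_y*v_y = (-3)*2 + 1*(-3)
= (-6) + (-3) = -9

-9


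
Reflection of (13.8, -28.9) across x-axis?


Reflection over x-axis: (x,y) -> (x,-y)
(13.8, -28.9) -> (13.8, 28.9)

(13.8, 28.9)


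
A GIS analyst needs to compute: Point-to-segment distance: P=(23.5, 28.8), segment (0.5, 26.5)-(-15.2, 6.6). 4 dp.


Project P onto AB: t = 0 (clamped to [0,1])
Closest point on segment: (0.5, 26.5)
Distance: 23.1147

23.1147


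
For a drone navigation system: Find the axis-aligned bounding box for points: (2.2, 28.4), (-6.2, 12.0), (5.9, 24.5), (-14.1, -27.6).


x range: [-14.1, 5.9]
y range: [-27.6, 28.4]
Bounding box: (-14.1,-27.6) to (5.9,28.4)

(-14.1,-27.6) to (5.9,28.4)


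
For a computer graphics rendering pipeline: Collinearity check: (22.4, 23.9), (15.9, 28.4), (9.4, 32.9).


Cross product: (15.9-22.4)*(32.9-23.9) - (28.4-23.9)*(9.4-22.4)
= 0

Yes, collinear


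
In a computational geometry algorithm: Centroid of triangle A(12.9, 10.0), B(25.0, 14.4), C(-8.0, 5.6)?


Centroid = ((x_A+x_B+x_C)/3, (y_A+y_B+y_C)/3)
= ((12.9+25+(-8))/3, (10+14.4+5.6)/3)
= (9.9667, 10)

(9.9667, 10)


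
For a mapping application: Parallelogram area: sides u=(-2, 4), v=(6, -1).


|u x v| = |(-2)*(-1) - 4*6|
= |2 - 24| = 22

22


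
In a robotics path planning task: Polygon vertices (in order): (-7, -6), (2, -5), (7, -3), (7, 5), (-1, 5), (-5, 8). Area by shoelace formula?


Shoelace sum: ((-7)*(-5) - 2*(-6)) + (2*(-3) - 7*(-5)) + (7*5 - 7*(-3)) + (7*5 - (-1)*5) + ((-1)*8 - (-5)*5) + ((-5)*(-6) - (-7)*8)
= 275
Area = |275|/2 = 137.5

137.5


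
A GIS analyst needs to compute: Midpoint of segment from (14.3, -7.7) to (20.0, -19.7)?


M = ((14.3+20)/2, ((-7.7)+(-19.7))/2)
= (17.15, -13.7)

(17.15, -13.7)


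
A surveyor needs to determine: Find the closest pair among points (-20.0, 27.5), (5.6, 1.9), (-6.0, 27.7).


d(P0,P1) = 36.2039, d(P0,P2) = 14.0014, d(P1,P2) = 28.2878
Closest: P0 and P2

Closest pair: (-20.0, 27.5) and (-6.0, 27.7), distance = 14.0014


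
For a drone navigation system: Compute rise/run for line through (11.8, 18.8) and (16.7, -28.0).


slope = (y2-y1)/(x2-x1) = ((-28)-18.8)/(16.7-11.8) = (-46.8)/4.9 = -9.551

-9.551


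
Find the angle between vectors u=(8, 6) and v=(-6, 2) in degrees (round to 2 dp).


u.v = -36, |u| = sqrt(100) = 10, |v| = sqrt(40) = 6.3246
cos(theta) = u.v/(|u||v|) = -36/sqrt(4000) = -0.56921
theta = acos(-0.56921) = 124.7 degrees

124.7 degrees


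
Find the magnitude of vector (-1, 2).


|u| = sqrt((-1)^2 + 2^2) = sqrt(5) = 2.2361

2.2361


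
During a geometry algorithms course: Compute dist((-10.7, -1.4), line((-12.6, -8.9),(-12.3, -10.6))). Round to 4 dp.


|cross product| = 5.48
|line direction| = sqrt(2.98) = 1.7263
Distance = 5.48/sqrt(2.98) = 3.1745

3.1745


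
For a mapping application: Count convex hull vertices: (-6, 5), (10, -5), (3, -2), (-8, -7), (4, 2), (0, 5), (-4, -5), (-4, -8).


Convex hull vertices (CCW): (-8, -7), (-4, -8), (10, -5), (4, 2), (0, 5), (-6, 5)
Count = 6

6


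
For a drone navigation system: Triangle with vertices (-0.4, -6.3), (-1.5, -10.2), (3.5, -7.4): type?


Side lengths squared: AB^2=16.42, BC^2=32.84, CA^2=16.42
Sorted: [16.42, 16.42, 32.84]
By sides: Isosceles, By angles: Right

Isosceles, Right


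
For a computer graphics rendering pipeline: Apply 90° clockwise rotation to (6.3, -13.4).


90° CW: (x,y) -> (y, -x)
(6.3,-13.4) -> (-13.4, -6.3)

(-13.4, -6.3)


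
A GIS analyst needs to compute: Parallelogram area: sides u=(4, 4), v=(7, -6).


|u x v| = |4*(-6) - 4*7|
= |(-24) - 28| = 52

52


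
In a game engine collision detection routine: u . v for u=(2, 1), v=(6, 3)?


u . v = u_x*v_x + u_y*v_y = 2*6 + 1*3
= 12 + 3 = 15

15


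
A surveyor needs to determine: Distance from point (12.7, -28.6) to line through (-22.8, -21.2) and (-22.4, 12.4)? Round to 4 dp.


|cross product| = 1195.76
|line direction| = sqrt(1129.12) = 33.6024
Distance = 1195.76/sqrt(1129.12) = 35.5856

35.5856


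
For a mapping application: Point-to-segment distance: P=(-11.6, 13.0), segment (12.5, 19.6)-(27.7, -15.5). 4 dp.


Project P onto AB: t = 0 (clamped to [0,1])
Closest point on segment: (12.5, 19.6)
Distance: 24.9874

24.9874


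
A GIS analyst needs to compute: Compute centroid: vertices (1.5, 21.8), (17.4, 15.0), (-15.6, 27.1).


Centroid = ((x_A+x_B+x_C)/3, (y_A+y_B+y_C)/3)
= ((1.5+17.4+(-15.6))/3, (21.8+15+27.1)/3)
= (1.1, 21.3)

(1.1, 21.3)


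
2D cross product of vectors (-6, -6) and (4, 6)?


u x v = u_x*v_y - u_y*v_x = (-6)*6 - (-6)*4
= (-36) - (-24) = -12

-12


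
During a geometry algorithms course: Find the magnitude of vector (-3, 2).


|u| = sqrt((-3)^2 + 2^2) = sqrt(13) = 3.6056

3.6056


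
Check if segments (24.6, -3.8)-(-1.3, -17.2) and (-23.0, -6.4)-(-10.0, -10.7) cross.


Cross products: d1=238.48, d2=-47.09, d3=-570.5, d4=-284.93
d1*d2 < 0 and d3*d4 < 0? no

No, they don't intersect


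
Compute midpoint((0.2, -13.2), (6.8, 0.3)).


M = ((0.2+6.8)/2, ((-13.2)+0.3)/2)
= (3.5, -6.45)

(3.5, -6.45)


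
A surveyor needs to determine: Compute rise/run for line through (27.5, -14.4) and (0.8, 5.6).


slope = (y2-y1)/(x2-x1) = (5.6-(-14.4))/(0.8-27.5) = 20/(-26.7) = -0.7491

-0.7491


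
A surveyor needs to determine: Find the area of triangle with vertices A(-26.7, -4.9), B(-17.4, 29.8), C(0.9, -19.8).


Area = |x_A(y_B-y_C) + x_B(y_C-y_A) + x_C(y_A-y_B)|/2
= |(-1324.32) + 259.26 + (-31.23)|/2
= 1096.29/2 = 548.145

548.145


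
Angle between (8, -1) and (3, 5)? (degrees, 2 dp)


u.v = 19, |u| = sqrt(65) = 8.0623, |v| = sqrt(34) = 5.831
cos(theta) = u.v/(|u||v|) = 19/sqrt(2210) = 0.404164
theta = acos(0.404164) = 66.16 degrees

66.16 degrees


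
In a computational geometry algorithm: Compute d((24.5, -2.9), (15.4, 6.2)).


dx=-9.1, dy=9.1
d^2 = (-9.1)^2 + 9.1^2 = 165.62
d = sqrt(165.62) = 12.8693

12.8693


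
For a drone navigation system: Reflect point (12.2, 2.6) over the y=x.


Reflection over y=x: (x,y) -> (y,x)
(12.2, 2.6) -> (2.6, 12.2)

(2.6, 12.2)


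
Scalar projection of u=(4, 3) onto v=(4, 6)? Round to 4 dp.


u.v = 34, |v| = sqrt(52) = 7.2111
Scalar projection = u.v / |v| = 34 / sqrt(52) = 4.715

4.715


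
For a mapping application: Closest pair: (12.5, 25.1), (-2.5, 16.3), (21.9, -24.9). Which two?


d(P0,P1) = 17.3908, d(P0,P2) = 50.8759, d(P1,P2) = 47.8832
Closest: P0 and P1

Closest pair: (12.5, 25.1) and (-2.5, 16.3), distance = 17.3908


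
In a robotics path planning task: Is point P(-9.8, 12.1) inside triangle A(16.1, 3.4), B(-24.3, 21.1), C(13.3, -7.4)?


Cross products: AB x AP = 106.95, BC x BP = 74.85, CA x CP = 304.08
All same sign? yes

Yes, inside


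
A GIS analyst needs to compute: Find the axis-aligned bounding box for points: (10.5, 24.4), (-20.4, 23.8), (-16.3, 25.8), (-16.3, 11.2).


x range: [-20.4, 10.5]
y range: [11.2, 25.8]
Bounding box: (-20.4,11.2) to (10.5,25.8)

(-20.4,11.2) to (10.5,25.8)


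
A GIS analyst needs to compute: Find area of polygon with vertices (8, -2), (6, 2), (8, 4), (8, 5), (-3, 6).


Shoelace sum: (8*2 - 6*(-2)) + (6*4 - 8*2) + (8*5 - 8*4) + (8*6 - (-3)*5) + ((-3)*(-2) - 8*6)
= 65
Area = |65|/2 = 32.5

32.5


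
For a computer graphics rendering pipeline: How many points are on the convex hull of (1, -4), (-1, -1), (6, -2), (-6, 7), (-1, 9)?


Convex hull vertices (CCW): (-6, 7), (-1, -1), (1, -4), (6, -2), (-1, 9)
Count = 5

5


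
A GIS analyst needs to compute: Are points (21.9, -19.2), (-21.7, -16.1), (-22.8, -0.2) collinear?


Cross product: ((-21.7)-21.9)*((-0.2)-(-19.2)) - ((-16.1)-(-19.2))*((-22.8)-21.9)
= -689.83

No, not collinear


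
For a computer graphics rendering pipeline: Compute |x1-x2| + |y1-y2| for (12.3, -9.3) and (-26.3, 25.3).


|12.3-(-26.3)| + |(-9.3)-25.3| = 38.6 + 34.6 = 73.2

73.2


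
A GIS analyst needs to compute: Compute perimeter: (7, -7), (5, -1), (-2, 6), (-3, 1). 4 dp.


Sides: (7, -7)->(5, -1): sqrt(40) = 6.324555, (5, -1)->(-2, 6): sqrt(98) = 9.899495, (-2, 6)->(-3, 1): sqrt(26) = 5.09902, (-3, 1)->(7, -7): sqrt(164) = 12.806248
Sum = 34.129318
Perimeter = 34.1293

34.1293


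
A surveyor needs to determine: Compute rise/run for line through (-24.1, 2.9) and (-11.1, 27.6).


slope = (y2-y1)/(x2-x1) = (27.6-2.9)/((-11.1)-(-24.1)) = 24.7/13 = 1.9

1.9


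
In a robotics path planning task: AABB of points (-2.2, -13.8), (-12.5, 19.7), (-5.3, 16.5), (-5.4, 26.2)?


x range: [-12.5, -2.2]
y range: [-13.8, 26.2]
Bounding box: (-12.5,-13.8) to (-2.2,26.2)

(-12.5,-13.8) to (-2.2,26.2)


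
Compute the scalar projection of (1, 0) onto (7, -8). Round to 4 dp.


u.v = 7, |v| = sqrt(113) = 10.6301
Scalar projection = u.v / |v| = 7 / sqrt(113) = 0.6585

0.6585


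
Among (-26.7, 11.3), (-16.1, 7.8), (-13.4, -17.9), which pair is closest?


d(P0,P1) = 11.1629, d(P0,P2) = 32.0863, d(P1,P2) = 25.8414
Closest: P0 and P1

Closest pair: (-26.7, 11.3) and (-16.1, 7.8), distance = 11.1629


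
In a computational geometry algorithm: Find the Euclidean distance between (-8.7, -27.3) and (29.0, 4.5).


dx=37.7, dy=31.8
d^2 = 37.7^2 + 31.8^2 = 2432.53
d = sqrt(2432.53) = 49.3207

49.3207


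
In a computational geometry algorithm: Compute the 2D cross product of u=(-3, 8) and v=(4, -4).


u x v = u_x*v_y - u_y*v_x = (-3)*(-4) - 8*4
= 12 - 32 = -20

-20


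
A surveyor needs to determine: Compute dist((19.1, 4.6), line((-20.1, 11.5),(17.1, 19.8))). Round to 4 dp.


|cross product| = 582.04
|line direction| = sqrt(1452.73) = 38.1147
Distance = 582.04/sqrt(1452.73) = 15.2708

15.2708


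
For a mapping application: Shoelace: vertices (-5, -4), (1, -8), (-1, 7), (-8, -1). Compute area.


Shoelace sum: ((-5)*(-8) - 1*(-4)) + (1*7 - (-1)*(-8)) + ((-1)*(-1) - (-8)*7) + ((-8)*(-4) - (-5)*(-1))
= 127
Area = |127|/2 = 63.5

63.5


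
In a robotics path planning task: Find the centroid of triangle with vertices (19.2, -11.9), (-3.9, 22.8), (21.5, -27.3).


Centroid = ((x_A+x_B+x_C)/3, (y_A+y_B+y_C)/3)
= ((19.2+(-3.9)+21.5)/3, ((-11.9)+22.8+(-27.3))/3)
= (12.2667, -5.4667)

(12.2667, -5.4667)


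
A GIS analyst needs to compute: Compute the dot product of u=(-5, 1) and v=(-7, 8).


u . v = u_x*v_x + u_y*v_y = (-5)*(-7) + 1*8
= 35 + 8 = 43

43


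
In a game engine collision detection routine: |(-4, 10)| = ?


|u| = sqrt((-4)^2 + 10^2) = sqrt(116) = 10.7703

10.7703


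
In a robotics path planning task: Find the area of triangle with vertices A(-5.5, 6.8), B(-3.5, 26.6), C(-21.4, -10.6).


Area = |x_A(y_B-y_C) + x_B(y_C-y_A) + x_C(y_A-y_B)|/2
= |(-204.6) + 60.9 + 423.72|/2
= 280.02/2 = 140.01

140.01


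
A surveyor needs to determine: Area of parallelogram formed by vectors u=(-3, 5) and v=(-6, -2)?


|u x v| = |(-3)*(-2) - 5*(-6)|
= |6 - (-30)| = 36

36


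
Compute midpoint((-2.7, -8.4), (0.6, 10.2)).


M = (((-2.7)+0.6)/2, ((-8.4)+10.2)/2)
= (-1.05, 0.9)

(-1.05, 0.9)


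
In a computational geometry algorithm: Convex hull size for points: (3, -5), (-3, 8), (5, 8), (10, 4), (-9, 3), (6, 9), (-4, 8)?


Convex hull vertices (CCW): (-9, 3), (3, -5), (10, 4), (6, 9), (-4, 8)
Count = 5

5


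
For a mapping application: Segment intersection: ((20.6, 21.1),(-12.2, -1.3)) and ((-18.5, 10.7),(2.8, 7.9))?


Cross products: d1=331, d2=-237.96, d3=-534.72, d4=34.24
d1*d2 < 0 and d3*d4 < 0? yes

Yes, they intersect


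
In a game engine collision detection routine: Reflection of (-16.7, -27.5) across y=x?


Reflection over y=x: (x,y) -> (y,x)
(-16.7, -27.5) -> (-27.5, -16.7)

(-27.5, -16.7)


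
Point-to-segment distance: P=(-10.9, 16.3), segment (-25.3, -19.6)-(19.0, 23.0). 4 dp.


Project P onto AB: t = 0.5738 (clamped to [0,1])
Closest point on segment: (0.1179, 4.8425)
Distance: 15.8956

15.8956


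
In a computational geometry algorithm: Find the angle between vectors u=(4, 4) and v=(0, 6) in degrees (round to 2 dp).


u.v = 24, |u| = sqrt(32) = 5.6569, |v| = sqrt(36) = 6
cos(theta) = u.v/(|u||v|) = 24/sqrt(1152) = 0.707107
theta = acos(0.707107) = 45 degrees

45 degrees


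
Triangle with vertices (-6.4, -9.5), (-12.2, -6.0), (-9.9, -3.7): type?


Side lengths squared: AB^2=45.89, BC^2=10.58, CA^2=45.89
Sorted: [10.58, 45.89, 45.89]
By sides: Isosceles, By angles: Acute

Isosceles, Acute


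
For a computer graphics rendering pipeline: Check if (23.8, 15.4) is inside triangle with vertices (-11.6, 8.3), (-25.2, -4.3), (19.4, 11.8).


Cross products: AB x AP = 349.48, BC x BP = 89.72, CA x CP = -96.2
All same sign? no

No, outside


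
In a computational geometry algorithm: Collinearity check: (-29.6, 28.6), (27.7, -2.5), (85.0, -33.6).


Cross product: (27.7-(-29.6))*((-33.6)-28.6) - ((-2.5)-28.6)*(85-(-29.6))
= 0

Yes, collinear


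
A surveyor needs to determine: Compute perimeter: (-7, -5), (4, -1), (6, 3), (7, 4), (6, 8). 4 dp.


Sides: (-7, -5)->(4, -1): sqrt(137) = 11.7047, (4, -1)->(6, 3): sqrt(20) = 4.472136, (6, 3)->(7, 4): sqrt(2) = 1.414214, (7, 4)->(6, 8): sqrt(17) = 4.123106, (6, 8)->(-7, -5): sqrt(338) = 18.384776
Sum = 40.098932
Perimeter = 40.0989

40.0989


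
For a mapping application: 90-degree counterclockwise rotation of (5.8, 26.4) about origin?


90° CCW: (x,y) -> (-y, x)
(5.8,26.4) -> (-26.4, 5.8)

(-26.4, 5.8)


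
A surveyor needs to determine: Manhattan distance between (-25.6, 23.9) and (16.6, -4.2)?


|(-25.6)-16.6| + |23.9-(-4.2)| = 42.2 + 28.1 = 70.3

70.3


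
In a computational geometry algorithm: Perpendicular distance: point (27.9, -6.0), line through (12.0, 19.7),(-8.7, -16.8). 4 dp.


|cross product| = 1112.34
|line direction| = sqrt(1760.74) = 41.9612
Distance = 1112.34/sqrt(1760.74) = 26.5088

26.5088


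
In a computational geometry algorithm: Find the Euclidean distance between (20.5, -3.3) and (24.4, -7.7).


dx=3.9, dy=-4.4
d^2 = 3.9^2 + (-4.4)^2 = 34.57
d = sqrt(34.57) = 5.8796

5.8796


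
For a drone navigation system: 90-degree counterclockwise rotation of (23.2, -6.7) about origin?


90° CCW: (x,y) -> (-y, x)
(23.2,-6.7) -> (6.7, 23.2)

(6.7, 23.2)


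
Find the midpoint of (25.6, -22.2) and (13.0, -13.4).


M = ((25.6+13)/2, ((-22.2)+(-13.4))/2)
= (19.3, -17.8)

(19.3, -17.8)


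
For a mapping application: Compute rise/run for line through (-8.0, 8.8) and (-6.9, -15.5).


slope = (y2-y1)/(x2-x1) = ((-15.5)-8.8)/((-6.9)-(-8)) = (-24.3)/1.1 = -22.0909

-22.0909


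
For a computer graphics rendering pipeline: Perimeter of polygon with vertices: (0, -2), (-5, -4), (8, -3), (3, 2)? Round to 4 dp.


Sides: (0, -2)->(-5, -4): sqrt(29) = 5.385165, (-5, -4)->(8, -3): sqrt(170) = 13.038405, (8, -3)->(3, 2): sqrt(50) = 7.071068, (3, 2)->(0, -2): sqrt(25) = 5
Sum = 30.494638
Perimeter = 30.4946

30.4946


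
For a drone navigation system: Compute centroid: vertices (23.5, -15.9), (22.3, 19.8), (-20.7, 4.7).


Centroid = ((x_A+x_B+x_C)/3, (y_A+y_B+y_C)/3)
= ((23.5+22.3+(-20.7))/3, ((-15.9)+19.8+4.7)/3)
= (8.3667, 2.8667)

(8.3667, 2.8667)


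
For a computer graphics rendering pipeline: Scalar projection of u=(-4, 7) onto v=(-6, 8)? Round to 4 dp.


u.v = 80, |v| = sqrt(100) = 10
Scalar projection = u.v / |v| = 80 / sqrt(100) = 8

8


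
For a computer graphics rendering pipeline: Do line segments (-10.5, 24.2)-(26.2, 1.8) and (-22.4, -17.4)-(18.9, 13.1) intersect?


Cross products: d1=1355.13, d2=-689.34, d3=-1793.28, d4=251.19
d1*d2 < 0 and d3*d4 < 0? yes

Yes, they intersect


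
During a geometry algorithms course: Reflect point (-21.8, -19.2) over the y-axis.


Reflection over y-axis: (x,y) -> (-x,y)
(-21.8, -19.2) -> (21.8, -19.2)

(21.8, -19.2)


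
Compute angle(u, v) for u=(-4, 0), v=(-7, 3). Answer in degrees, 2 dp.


u.v = 28, |u| = sqrt(16) = 4, |v| = sqrt(58) = 7.6158
cos(theta) = u.v/(|u||v|) = 28/sqrt(928) = 0.919145
theta = acos(0.919145) = 23.2 degrees

23.2 degrees


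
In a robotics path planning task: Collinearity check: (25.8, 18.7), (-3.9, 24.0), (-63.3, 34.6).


Cross product: ((-3.9)-25.8)*(34.6-18.7) - (24-18.7)*((-63.3)-25.8)
= 0

Yes, collinear


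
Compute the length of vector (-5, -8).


|u| = sqrt((-5)^2 + (-8)^2) = sqrt(89) = 9.434

9.434


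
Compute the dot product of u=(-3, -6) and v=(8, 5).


u . v = u_x*v_x + u_y*v_y = (-3)*8 + (-6)*5
= (-24) + (-30) = -54

-54


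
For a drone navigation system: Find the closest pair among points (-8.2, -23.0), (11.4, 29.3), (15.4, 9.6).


d(P0,P1) = 55.852, d(P0,P2) = 40.2457, d(P1,P2) = 20.102
Closest: P1 and P2

Closest pair: (11.4, 29.3) and (15.4, 9.6), distance = 20.102


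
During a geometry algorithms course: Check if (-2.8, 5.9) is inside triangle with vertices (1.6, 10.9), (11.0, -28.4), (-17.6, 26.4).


Cross products: AB x AP = -219.92, BC x BP = -224.74, CA x CP = -164.2
All same sign? yes

Yes, inside


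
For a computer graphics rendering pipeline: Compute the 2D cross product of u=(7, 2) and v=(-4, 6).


u x v = u_x*v_y - u_y*v_x = 7*6 - 2*(-4)
= 42 - (-8) = 50

50


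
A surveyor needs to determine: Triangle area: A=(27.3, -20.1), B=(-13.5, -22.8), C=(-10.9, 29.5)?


Area = |x_A(y_B-y_C) + x_B(y_C-y_A) + x_C(y_A-y_B)|/2
= |(-1427.79) + (-669.6) + (-29.43)|/2
= 2126.82/2 = 1063.41

1063.41


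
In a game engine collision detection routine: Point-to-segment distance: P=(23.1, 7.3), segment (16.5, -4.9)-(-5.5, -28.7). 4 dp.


Project P onto AB: t = 0 (clamped to [0,1])
Closest point on segment: (16.5, -4.9)
Distance: 13.8708

13.8708


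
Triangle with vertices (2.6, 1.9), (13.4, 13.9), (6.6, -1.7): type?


Side lengths squared: AB^2=260.64, BC^2=289.6, CA^2=28.96
Sorted: [28.96, 260.64, 289.6]
By sides: Scalene, By angles: Right

Scalene, Right


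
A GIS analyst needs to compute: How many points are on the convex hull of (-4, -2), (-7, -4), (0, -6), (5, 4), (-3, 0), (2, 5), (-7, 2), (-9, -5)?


Convex hull vertices (CCW): (-9, -5), (0, -6), (5, 4), (2, 5), (-7, 2)
Count = 5

5


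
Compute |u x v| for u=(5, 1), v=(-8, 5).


|u x v| = |5*5 - 1*(-8)|
= |25 - (-8)| = 33

33


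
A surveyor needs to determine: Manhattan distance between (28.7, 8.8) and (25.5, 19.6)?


|28.7-25.5| + |8.8-19.6| = 3.2 + 10.8 = 14

14


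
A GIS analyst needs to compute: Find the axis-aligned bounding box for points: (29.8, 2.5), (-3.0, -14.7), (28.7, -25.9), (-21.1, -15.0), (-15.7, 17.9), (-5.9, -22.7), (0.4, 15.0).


x range: [-21.1, 29.8]
y range: [-25.9, 17.9]
Bounding box: (-21.1,-25.9) to (29.8,17.9)

(-21.1,-25.9) to (29.8,17.9)


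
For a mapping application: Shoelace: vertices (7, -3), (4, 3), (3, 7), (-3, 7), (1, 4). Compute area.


Shoelace sum: (7*3 - 4*(-3)) + (4*7 - 3*3) + (3*7 - (-3)*7) + ((-3)*4 - 1*7) + (1*(-3) - 7*4)
= 44
Area = |44|/2 = 22

22


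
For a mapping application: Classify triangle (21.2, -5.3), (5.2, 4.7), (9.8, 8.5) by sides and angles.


Side lengths squared: AB^2=356, BC^2=35.6, CA^2=320.4
Sorted: [35.6, 320.4, 356]
By sides: Scalene, By angles: Right

Scalene, Right


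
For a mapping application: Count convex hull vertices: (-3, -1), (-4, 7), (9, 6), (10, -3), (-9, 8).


Convex hull vertices (CCW): (-9, 8), (-3, -1), (10, -3), (9, 6)
Count = 4

4


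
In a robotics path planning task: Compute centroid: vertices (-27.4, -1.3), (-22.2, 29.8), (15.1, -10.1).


Centroid = ((x_A+x_B+x_C)/3, (y_A+y_B+y_C)/3)
= (((-27.4)+(-22.2)+15.1)/3, ((-1.3)+29.8+(-10.1))/3)
= (-11.5, 6.1333)

(-11.5, 6.1333)


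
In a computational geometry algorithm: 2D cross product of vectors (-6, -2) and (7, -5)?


u x v = u_x*v_y - u_y*v_x = (-6)*(-5) - (-2)*7
= 30 - (-14) = 44

44


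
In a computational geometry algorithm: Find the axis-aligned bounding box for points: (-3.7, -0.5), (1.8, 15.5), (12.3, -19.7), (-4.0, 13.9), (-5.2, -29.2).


x range: [-5.2, 12.3]
y range: [-29.2, 15.5]
Bounding box: (-5.2,-29.2) to (12.3,15.5)

(-5.2,-29.2) to (12.3,15.5)


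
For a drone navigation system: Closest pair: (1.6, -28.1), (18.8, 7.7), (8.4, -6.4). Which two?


d(P0,P1) = 39.7175, d(P0,P2) = 22.7405, d(P1,P2) = 17.5206
Closest: P1 and P2

Closest pair: (18.8, 7.7) and (8.4, -6.4), distance = 17.5206


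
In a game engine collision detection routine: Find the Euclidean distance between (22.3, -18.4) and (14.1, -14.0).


dx=-8.2, dy=4.4
d^2 = (-8.2)^2 + 4.4^2 = 86.6
d = sqrt(86.6) = 9.3059

9.3059


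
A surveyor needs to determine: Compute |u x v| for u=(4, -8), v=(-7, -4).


|u x v| = |4*(-4) - (-8)*(-7)|
= |(-16) - 56| = 72

72


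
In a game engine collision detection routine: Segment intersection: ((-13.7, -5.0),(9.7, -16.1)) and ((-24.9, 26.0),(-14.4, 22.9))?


Cross products: d1=-290.78, d2=-334.79, d3=601.08, d4=645.09
d1*d2 < 0 and d3*d4 < 0? no

No, they don't intersect


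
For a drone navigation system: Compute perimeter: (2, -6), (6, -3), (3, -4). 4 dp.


Sides: (2, -6)->(6, -3): sqrt(25) = 5, (6, -3)->(3, -4): sqrt(10) = 3.162278, (3, -4)->(2, -6): sqrt(5) = 2.236068
Sum = 10.398346
Perimeter = 10.3983

10.3983


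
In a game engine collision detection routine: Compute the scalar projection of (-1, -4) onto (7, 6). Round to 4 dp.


u.v = -31, |v| = sqrt(85) = 9.2195
Scalar projection = u.v / |v| = -31 / sqrt(85) = -3.3624

-3.3624


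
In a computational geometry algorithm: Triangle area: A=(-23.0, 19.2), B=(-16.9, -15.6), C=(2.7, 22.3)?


Area = |x_A(y_B-y_C) + x_B(y_C-y_A) + x_C(y_A-y_B)|/2
= |871.7 + (-52.39) + 93.96|/2
= 913.27/2 = 456.635

456.635


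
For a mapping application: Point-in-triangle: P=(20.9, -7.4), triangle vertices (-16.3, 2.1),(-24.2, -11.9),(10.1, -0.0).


Cross products: AB x AP = 595.85, BC x BP = -382.34, CA x CP = 172.68
All same sign? no

No, outside


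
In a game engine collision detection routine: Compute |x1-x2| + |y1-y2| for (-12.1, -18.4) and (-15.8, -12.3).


|(-12.1)-(-15.8)| + |(-18.4)-(-12.3)| = 3.7 + 6.1 = 9.8

9.8


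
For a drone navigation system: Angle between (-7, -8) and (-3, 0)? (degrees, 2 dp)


u.v = 21, |u| = sqrt(113) = 10.6301, |v| = sqrt(9) = 3
cos(theta) = u.v/(|u||v|) = 21/sqrt(1017) = 0.658505
theta = acos(0.658505) = 48.81 degrees

48.81 degrees


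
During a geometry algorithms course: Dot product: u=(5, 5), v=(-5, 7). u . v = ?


u . v = u_x*v_x + u_y*v_y = 5*(-5) + 5*7
= (-25) + 35 = 10

10


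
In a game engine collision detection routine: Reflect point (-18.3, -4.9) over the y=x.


Reflection over y=x: (x,y) -> (y,x)
(-18.3, -4.9) -> (-4.9, -18.3)

(-4.9, -18.3)


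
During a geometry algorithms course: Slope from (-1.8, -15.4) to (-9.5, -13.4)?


slope = (y2-y1)/(x2-x1) = ((-13.4)-(-15.4))/((-9.5)-(-1.8)) = 2/(-7.7) = -0.2597

-0.2597


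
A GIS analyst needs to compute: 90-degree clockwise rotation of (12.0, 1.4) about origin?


90° CW: (x,y) -> (y, -x)
(12,1.4) -> (1.4, -12)

(1.4, -12)


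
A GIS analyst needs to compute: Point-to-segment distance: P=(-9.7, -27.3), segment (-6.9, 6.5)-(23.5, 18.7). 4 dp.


Project P onto AB: t = 0 (clamped to [0,1])
Closest point on segment: (-6.9, 6.5)
Distance: 33.9158

33.9158


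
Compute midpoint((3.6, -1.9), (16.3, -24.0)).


M = ((3.6+16.3)/2, ((-1.9)+(-24))/2)
= (9.95, -12.95)

(9.95, -12.95)


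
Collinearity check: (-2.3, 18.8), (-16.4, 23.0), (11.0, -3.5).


Cross product: ((-16.4)-(-2.3))*((-3.5)-18.8) - (23-18.8)*(11-(-2.3))
= 258.57

No, not collinear


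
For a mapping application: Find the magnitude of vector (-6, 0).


|u| = sqrt((-6)^2 + 0^2) = sqrt(36) = 6

6


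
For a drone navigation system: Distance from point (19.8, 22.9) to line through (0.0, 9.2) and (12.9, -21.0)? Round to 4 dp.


|cross product| = 774.69
|line direction| = sqrt(1078.45) = 32.8398
Distance = 774.69/sqrt(1078.45) = 23.59

23.59


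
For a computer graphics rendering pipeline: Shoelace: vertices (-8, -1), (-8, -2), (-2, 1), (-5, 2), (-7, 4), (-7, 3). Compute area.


Shoelace sum: ((-8)*(-2) - (-8)*(-1)) + ((-8)*1 - (-2)*(-2)) + ((-2)*2 - (-5)*1) + ((-5)*4 - (-7)*2) + ((-7)*3 - (-7)*4) + ((-7)*(-1) - (-8)*3)
= 29
Area = |29|/2 = 14.5

14.5


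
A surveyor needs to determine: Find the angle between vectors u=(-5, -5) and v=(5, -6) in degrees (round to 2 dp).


u.v = 5, |u| = sqrt(50) = 7.0711, |v| = sqrt(61) = 7.8102
cos(theta) = u.v/(|u||v|) = 5/sqrt(3050) = 0.090536
theta = acos(0.090536) = 84.81 degrees

84.81 degrees


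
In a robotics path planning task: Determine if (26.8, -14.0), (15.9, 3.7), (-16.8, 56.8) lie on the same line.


Cross product: (15.9-26.8)*(56.8-(-14)) - (3.7-(-14))*((-16.8)-26.8)
= 0

Yes, collinear


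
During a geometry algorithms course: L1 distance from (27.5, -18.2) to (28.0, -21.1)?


|27.5-28| + |(-18.2)-(-21.1)| = 0.5 + 2.9 = 3.4

3.4


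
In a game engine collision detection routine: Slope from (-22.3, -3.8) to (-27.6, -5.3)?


slope = (y2-y1)/(x2-x1) = ((-5.3)-(-3.8))/((-27.6)-(-22.3)) = (-1.5)/(-5.3) = 0.283

0.283


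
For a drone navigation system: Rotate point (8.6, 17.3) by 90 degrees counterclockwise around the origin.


90° CCW: (x,y) -> (-y, x)
(8.6,17.3) -> (-17.3, 8.6)

(-17.3, 8.6)


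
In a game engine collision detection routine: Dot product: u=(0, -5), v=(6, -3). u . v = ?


u . v = u_x*v_x + u_y*v_y = 0*6 + (-5)*(-3)
= 0 + 15 = 15

15


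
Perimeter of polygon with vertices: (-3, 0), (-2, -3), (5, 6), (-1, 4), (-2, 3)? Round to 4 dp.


Sides: (-3, 0)->(-2, -3): sqrt(10) = 3.162278, (-2, -3)->(5, 6): sqrt(130) = 11.401754, (5, 6)->(-1, 4): sqrt(40) = 6.324555, (-1, 4)->(-2, 3): sqrt(2) = 1.414214, (-2, 3)->(-3, 0): sqrt(10) = 3.162278
Sum = 25.465079
Perimeter = 25.4651

25.4651


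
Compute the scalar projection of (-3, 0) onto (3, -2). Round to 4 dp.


u.v = -9, |v| = sqrt(13) = 3.6056
Scalar projection = u.v / |v| = -9 / sqrt(13) = -2.4962

-2.4962


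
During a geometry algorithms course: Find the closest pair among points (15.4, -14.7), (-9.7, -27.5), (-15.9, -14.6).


d(P0,P1) = 28.1753, d(P0,P2) = 31.3002, d(P1,P2) = 14.3126
Closest: P1 and P2

Closest pair: (-9.7, -27.5) and (-15.9, -14.6), distance = 14.3126


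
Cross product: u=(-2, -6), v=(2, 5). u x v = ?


u x v = u_x*v_y - u_y*v_x = (-2)*5 - (-6)*2
= (-10) - (-12) = 2

2


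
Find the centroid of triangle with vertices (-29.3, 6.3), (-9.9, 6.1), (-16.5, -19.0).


Centroid = ((x_A+x_B+x_C)/3, (y_A+y_B+y_C)/3)
= (((-29.3)+(-9.9)+(-16.5))/3, (6.3+6.1+(-19))/3)
= (-18.5667, -2.2)

(-18.5667, -2.2)


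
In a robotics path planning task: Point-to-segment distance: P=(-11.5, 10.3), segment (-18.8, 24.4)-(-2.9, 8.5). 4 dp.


Project P onto AB: t = 0.673 (clamped to [0,1])
Closest point on segment: (-8.1, 13.7)
Distance: 4.8083

4.8083
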